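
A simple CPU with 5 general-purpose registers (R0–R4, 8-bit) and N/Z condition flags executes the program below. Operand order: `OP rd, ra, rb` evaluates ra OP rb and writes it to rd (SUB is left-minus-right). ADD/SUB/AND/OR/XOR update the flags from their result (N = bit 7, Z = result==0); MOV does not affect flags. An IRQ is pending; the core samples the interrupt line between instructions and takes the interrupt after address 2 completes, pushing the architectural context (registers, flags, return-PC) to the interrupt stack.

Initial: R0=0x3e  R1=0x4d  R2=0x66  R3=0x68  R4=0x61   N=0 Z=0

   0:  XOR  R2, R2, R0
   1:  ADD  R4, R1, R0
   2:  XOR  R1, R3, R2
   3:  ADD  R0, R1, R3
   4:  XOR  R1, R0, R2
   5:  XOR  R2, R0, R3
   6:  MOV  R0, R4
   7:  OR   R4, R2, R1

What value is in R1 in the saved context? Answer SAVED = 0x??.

SAVED = 0x30

after  0: R0=0x3e R1=0x4d R2=0x58 R3=0x68 R4=0x61  N=0 Z=0
after  1: R0=0x3e R1=0x4d R2=0x58 R3=0x68 R4=0x8b  N=1 Z=0
after  2: R0=0x3e R1=0x30 R2=0x58 R3=0x68 R4=0x8b  N=0 Z=0
-- IRQ taken; context saved, return-PC = 3 --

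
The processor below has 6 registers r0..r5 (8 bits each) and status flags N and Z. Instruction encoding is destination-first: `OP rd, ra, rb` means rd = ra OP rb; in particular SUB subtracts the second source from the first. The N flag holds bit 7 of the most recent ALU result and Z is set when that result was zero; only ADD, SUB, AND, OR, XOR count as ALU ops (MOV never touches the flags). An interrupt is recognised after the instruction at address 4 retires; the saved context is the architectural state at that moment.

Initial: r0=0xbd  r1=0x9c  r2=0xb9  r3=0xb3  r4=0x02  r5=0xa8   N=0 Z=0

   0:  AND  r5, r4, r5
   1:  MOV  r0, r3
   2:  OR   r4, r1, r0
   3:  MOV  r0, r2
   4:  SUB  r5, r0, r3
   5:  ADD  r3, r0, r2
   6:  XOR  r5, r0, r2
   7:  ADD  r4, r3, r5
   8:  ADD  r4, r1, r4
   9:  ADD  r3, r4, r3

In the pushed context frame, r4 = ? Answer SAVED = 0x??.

SAVED = 0xbf

after  0: r0=0xbd r1=0x9c r2=0xb9 r3=0xb3 r4=0x02 r5=0x00  N=0 Z=1
after  1: r0=0xb3 r1=0x9c r2=0xb9 r3=0xb3 r4=0x02 r5=0x00  N=0 Z=1
after  2: r0=0xb3 r1=0x9c r2=0xb9 r3=0xb3 r4=0xbf r5=0x00  N=1 Z=0
after  3: r0=0xb9 r1=0x9c r2=0xb9 r3=0xb3 r4=0xbf r5=0x00  N=1 Z=0
after  4: r0=0xb9 r1=0x9c r2=0xb9 r3=0xb3 r4=0xbf r5=0x06  N=0 Z=0
-- IRQ taken; context saved, return-PC = 5 --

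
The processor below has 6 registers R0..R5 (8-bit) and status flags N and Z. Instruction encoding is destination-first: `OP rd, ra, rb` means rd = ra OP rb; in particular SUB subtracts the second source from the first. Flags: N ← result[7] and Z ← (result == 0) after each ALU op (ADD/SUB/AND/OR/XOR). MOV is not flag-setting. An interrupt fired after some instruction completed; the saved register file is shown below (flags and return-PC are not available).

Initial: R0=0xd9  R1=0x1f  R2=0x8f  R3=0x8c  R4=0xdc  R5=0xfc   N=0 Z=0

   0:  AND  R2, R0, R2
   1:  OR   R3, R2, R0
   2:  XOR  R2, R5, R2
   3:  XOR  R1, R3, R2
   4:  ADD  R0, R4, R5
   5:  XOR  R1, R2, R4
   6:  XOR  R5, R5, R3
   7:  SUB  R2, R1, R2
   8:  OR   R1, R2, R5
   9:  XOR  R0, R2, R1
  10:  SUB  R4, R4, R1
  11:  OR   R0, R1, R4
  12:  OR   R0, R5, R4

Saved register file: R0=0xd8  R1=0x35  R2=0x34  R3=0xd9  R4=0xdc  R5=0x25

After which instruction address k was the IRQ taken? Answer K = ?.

K = 8

after  0: R0=0xd9 R1=0x1f R2=0x89 R3=0x8c R4=0xdc R5=0xfc  N=1 Z=0
after  1: R0=0xd9 R1=0x1f R2=0x89 R3=0xd9 R4=0xdc R5=0xfc  N=1 Z=0
after  2: R0=0xd9 R1=0x1f R2=0x75 R3=0xd9 R4=0xdc R5=0xfc  N=0 Z=0
after  3: R0=0xd9 R1=0xac R2=0x75 R3=0xd9 R4=0xdc R5=0xfc  N=1 Z=0
after  4: R0=0xd8 R1=0xac R2=0x75 R3=0xd9 R4=0xdc R5=0xfc  N=1 Z=0
after  5: R0=0xd8 R1=0xa9 R2=0x75 R3=0xd9 R4=0xdc R5=0xfc  N=1 Z=0
after  6: R0=0xd8 R1=0xa9 R2=0x75 R3=0xd9 R4=0xdc R5=0x25  N=0 Z=0
after  7: R0=0xd8 R1=0xa9 R2=0x34 R3=0xd9 R4=0xdc R5=0x25  N=0 Z=0
after  8: R0=0xd8 R1=0x35 R2=0x34 R3=0xd9 R4=0xdc R5=0x25  N=0 Z=0
-- IRQ taken; context saved, return-PC = 9 --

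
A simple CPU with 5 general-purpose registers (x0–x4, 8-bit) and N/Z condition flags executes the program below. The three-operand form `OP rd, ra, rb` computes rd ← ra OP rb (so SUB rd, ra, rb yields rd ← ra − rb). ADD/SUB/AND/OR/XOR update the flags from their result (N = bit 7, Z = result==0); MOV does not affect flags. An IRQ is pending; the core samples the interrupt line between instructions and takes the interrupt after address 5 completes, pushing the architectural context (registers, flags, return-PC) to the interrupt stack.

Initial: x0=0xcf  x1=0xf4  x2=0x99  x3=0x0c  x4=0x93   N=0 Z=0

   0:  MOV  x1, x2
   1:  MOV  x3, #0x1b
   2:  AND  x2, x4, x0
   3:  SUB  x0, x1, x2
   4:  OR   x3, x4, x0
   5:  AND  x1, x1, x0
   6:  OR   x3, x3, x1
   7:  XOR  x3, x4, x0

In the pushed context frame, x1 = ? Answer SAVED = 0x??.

SAVED = 0x10

after  0: x0=0xcf x1=0x99 x2=0x99 x3=0x0c x4=0x93  N=0 Z=0
after  1: x0=0xcf x1=0x99 x2=0x99 x3=0x1b x4=0x93  N=0 Z=0
after  2: x0=0xcf x1=0x99 x2=0x83 x3=0x1b x4=0x93  N=1 Z=0
after  3: x0=0x16 x1=0x99 x2=0x83 x3=0x1b x4=0x93  N=0 Z=0
after  4: x0=0x16 x1=0x99 x2=0x83 x3=0x97 x4=0x93  N=1 Z=0
after  5: x0=0x16 x1=0x10 x2=0x83 x3=0x97 x4=0x93  N=0 Z=0
-- IRQ taken; context saved, return-PC = 6 --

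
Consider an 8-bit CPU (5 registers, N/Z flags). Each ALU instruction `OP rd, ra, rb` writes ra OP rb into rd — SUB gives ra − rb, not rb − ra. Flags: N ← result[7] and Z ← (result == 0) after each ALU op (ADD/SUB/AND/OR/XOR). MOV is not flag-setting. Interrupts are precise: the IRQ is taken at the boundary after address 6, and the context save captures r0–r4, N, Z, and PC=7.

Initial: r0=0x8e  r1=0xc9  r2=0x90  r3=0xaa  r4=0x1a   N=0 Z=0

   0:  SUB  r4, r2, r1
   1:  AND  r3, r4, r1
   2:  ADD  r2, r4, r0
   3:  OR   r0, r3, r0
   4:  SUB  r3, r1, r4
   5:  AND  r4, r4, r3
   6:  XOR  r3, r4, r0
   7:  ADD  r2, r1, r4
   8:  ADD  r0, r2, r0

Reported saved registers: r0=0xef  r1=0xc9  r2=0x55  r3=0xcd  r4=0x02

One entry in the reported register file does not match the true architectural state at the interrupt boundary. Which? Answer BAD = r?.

BAD = r0

after  0: r0=0x8e r1=0xc9 r2=0x90 r3=0xaa r4=0xc7  N=1 Z=0
after  1: r0=0x8e r1=0xc9 r2=0x90 r3=0xc1 r4=0xc7  N=1 Z=0
after  2: r0=0x8e r1=0xc9 r2=0x55 r3=0xc1 r4=0xc7  N=0 Z=0
after  3: r0=0xcf r1=0xc9 r2=0x55 r3=0xc1 r4=0xc7  N=1 Z=0
after  4: r0=0xcf r1=0xc9 r2=0x55 r3=0x02 r4=0xc7  N=0 Z=0
after  5: r0=0xcf r1=0xc9 r2=0x55 r3=0x02 r4=0x02  N=0 Z=0
after  6: r0=0xcf r1=0xc9 r2=0x55 r3=0xcd r4=0x02  N=1 Z=0
-- IRQ taken; context saved, return-PC = 7 --
mismatch: r0: reported 0xef vs actual 0xcf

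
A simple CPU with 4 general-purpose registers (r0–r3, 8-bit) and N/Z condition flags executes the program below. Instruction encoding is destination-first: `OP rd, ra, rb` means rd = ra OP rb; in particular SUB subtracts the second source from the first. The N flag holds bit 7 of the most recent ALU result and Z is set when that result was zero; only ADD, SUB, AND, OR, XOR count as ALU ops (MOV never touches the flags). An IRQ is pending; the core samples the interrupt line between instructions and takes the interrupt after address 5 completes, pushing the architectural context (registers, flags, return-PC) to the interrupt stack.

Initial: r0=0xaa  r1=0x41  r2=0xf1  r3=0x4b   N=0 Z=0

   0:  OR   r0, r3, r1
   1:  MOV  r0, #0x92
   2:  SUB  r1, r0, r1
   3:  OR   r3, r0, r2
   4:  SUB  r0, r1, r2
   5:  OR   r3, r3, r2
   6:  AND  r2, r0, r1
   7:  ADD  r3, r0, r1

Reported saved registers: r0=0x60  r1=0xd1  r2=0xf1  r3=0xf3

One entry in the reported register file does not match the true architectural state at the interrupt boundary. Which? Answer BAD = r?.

after  0: r0=0x4b r1=0x41 r2=0xf1 r3=0x4b  N=0 Z=0
after  1: r0=0x92 r1=0x41 r2=0xf1 r3=0x4b  N=0 Z=0
after  2: r0=0x92 r1=0x51 r2=0xf1 r3=0x4b  N=0 Z=0
after  3: r0=0x92 r1=0x51 r2=0xf1 r3=0xf3  N=1 Z=0
after  4: r0=0x60 r1=0x51 r2=0xf1 r3=0xf3  N=0 Z=0
after  5: r0=0x60 r1=0x51 r2=0xf1 r3=0xf3  N=1 Z=0
-- IRQ taken; context saved, return-PC = 6 --
mismatch: r1: reported 0xd1 vs actual 0x51

BAD = r1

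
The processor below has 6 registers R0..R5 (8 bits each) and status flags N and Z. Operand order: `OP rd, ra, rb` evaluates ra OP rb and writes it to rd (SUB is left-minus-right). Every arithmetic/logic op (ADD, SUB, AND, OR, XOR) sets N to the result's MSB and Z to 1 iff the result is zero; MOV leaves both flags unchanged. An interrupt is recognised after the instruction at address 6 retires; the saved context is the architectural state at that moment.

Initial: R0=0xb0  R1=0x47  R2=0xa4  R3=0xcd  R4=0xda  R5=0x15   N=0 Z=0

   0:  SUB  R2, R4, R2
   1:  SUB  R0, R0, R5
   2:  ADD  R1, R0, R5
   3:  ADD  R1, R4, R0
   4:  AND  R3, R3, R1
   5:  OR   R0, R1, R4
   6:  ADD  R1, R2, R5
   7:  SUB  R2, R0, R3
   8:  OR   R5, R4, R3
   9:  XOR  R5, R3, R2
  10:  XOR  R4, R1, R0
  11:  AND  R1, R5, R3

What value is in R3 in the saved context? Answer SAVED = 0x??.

SAVED = 0x45

after  0: R0=0xb0 R1=0x47 R2=0x36 R3=0xcd R4=0xda R5=0x15  N=0 Z=0
after  1: R0=0x9b R1=0x47 R2=0x36 R3=0xcd R4=0xda R5=0x15  N=1 Z=0
after  2: R0=0x9b R1=0xb0 R2=0x36 R3=0xcd R4=0xda R5=0x15  N=1 Z=0
after  3: R0=0x9b R1=0x75 R2=0x36 R3=0xcd R4=0xda R5=0x15  N=0 Z=0
after  4: R0=0x9b R1=0x75 R2=0x36 R3=0x45 R4=0xda R5=0x15  N=0 Z=0
after  5: R0=0xff R1=0x75 R2=0x36 R3=0x45 R4=0xda R5=0x15  N=1 Z=0
after  6: R0=0xff R1=0x4b R2=0x36 R3=0x45 R4=0xda R5=0x15  N=0 Z=0
-- IRQ taken; context saved, return-PC = 7 --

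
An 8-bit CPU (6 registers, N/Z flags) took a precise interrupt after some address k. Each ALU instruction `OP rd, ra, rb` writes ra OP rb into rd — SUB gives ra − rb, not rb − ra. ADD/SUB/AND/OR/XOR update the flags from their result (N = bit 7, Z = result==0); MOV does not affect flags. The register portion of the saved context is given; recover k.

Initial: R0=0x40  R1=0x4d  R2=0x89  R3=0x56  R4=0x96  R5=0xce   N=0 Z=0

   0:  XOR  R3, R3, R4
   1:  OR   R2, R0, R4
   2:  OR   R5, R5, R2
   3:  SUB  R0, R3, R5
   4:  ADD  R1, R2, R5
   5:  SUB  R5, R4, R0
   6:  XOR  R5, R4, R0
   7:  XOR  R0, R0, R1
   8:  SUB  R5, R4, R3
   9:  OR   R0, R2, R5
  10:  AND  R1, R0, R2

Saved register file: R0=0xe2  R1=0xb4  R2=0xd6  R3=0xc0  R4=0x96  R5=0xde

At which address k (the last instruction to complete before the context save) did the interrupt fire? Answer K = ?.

after  0: R0=0x40 R1=0x4d R2=0x89 R3=0xc0 R4=0x96 R5=0xce  N=1 Z=0
after  1: R0=0x40 R1=0x4d R2=0xd6 R3=0xc0 R4=0x96 R5=0xce  N=1 Z=0
after  2: R0=0x40 R1=0x4d R2=0xd6 R3=0xc0 R4=0x96 R5=0xde  N=1 Z=0
after  3: R0=0xe2 R1=0x4d R2=0xd6 R3=0xc0 R4=0x96 R5=0xde  N=1 Z=0
after  4: R0=0xe2 R1=0xb4 R2=0xd6 R3=0xc0 R4=0x96 R5=0xde  N=1 Z=0
-- IRQ taken; context saved, return-PC = 5 --

K = 4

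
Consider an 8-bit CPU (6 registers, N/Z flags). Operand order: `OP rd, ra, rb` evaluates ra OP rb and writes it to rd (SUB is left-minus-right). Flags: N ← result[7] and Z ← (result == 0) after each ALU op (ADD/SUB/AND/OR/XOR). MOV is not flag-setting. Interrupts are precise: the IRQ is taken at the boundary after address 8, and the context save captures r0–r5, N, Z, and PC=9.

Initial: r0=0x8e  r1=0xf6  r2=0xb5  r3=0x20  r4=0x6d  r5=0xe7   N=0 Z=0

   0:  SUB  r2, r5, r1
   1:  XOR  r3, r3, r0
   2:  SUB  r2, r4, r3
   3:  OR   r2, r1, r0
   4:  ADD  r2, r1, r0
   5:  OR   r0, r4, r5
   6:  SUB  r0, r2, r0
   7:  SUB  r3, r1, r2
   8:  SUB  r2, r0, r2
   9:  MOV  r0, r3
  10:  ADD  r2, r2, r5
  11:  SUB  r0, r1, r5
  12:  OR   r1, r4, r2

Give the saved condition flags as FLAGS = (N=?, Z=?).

after  0: r0=0x8e r1=0xf6 r2=0xf1 r3=0x20 r4=0x6d r5=0xe7  N=1 Z=0
after  1: r0=0x8e r1=0xf6 r2=0xf1 r3=0xae r4=0x6d r5=0xe7  N=1 Z=0
after  2: r0=0x8e r1=0xf6 r2=0xbf r3=0xae r4=0x6d r5=0xe7  N=1 Z=0
after  3: r0=0x8e r1=0xf6 r2=0xfe r3=0xae r4=0x6d r5=0xe7  N=1 Z=0
after  4: r0=0x8e r1=0xf6 r2=0x84 r3=0xae r4=0x6d r5=0xe7  N=1 Z=0
after  5: r0=0xef r1=0xf6 r2=0x84 r3=0xae r4=0x6d r5=0xe7  N=1 Z=0
after  6: r0=0x95 r1=0xf6 r2=0x84 r3=0xae r4=0x6d r5=0xe7  N=1 Z=0
after  7: r0=0x95 r1=0xf6 r2=0x84 r3=0x72 r4=0x6d r5=0xe7  N=0 Z=0
after  8: r0=0x95 r1=0xf6 r2=0x11 r3=0x72 r4=0x6d r5=0xe7  N=0 Z=0
-- IRQ taken; context saved, return-PC = 9 --

FLAGS = (N=0, Z=0)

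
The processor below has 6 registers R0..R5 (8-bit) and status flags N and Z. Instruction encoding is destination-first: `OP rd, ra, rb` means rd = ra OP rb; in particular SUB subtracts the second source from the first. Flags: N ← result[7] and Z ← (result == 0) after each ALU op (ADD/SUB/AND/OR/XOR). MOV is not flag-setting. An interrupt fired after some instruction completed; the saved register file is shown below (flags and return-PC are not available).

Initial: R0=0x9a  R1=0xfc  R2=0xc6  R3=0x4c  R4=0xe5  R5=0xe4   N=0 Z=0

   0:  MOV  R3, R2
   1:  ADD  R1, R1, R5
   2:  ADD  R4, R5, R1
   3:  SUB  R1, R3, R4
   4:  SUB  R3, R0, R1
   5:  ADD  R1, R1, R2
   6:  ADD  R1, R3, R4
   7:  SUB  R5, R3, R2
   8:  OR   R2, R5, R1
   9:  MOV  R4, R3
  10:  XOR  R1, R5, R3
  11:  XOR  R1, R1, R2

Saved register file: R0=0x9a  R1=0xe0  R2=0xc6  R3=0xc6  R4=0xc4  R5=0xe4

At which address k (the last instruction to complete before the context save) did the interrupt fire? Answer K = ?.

after  0: R0=0x9a R1=0xfc R2=0xc6 R3=0xc6 R4=0xe5 R5=0xe4  N=0 Z=0
after  1: R0=0x9a R1=0xe0 R2=0xc6 R3=0xc6 R4=0xe5 R5=0xe4  N=1 Z=0
after  2: R0=0x9a R1=0xe0 R2=0xc6 R3=0xc6 R4=0xc4 R5=0xe4  N=1 Z=0
-- IRQ taken; context saved, return-PC = 3 --

K = 2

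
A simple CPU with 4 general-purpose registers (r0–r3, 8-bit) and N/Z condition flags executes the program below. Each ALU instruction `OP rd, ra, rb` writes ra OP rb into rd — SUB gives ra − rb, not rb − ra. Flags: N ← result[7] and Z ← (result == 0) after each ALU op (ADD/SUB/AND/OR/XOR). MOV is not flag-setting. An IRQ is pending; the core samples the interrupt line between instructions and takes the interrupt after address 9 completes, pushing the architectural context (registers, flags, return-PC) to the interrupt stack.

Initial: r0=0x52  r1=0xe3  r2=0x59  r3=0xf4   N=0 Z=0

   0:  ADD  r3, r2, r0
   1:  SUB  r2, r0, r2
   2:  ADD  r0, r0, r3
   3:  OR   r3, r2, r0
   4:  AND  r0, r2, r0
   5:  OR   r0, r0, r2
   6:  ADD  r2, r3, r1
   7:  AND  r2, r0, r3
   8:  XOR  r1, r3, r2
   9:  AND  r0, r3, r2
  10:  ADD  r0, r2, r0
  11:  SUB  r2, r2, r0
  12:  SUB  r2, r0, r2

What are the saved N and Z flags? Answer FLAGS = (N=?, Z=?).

after  0: r0=0x52 r1=0xe3 r2=0x59 r3=0xab  N=1 Z=0
after  1: r0=0x52 r1=0xe3 r2=0xf9 r3=0xab  N=1 Z=0
after  2: r0=0xfd r1=0xe3 r2=0xf9 r3=0xab  N=1 Z=0
after  3: r0=0xfd r1=0xe3 r2=0xf9 r3=0xfd  N=1 Z=0
after  4: r0=0xf9 r1=0xe3 r2=0xf9 r3=0xfd  N=1 Z=0
after  5: r0=0xf9 r1=0xe3 r2=0xf9 r3=0xfd  N=1 Z=0
after  6: r0=0xf9 r1=0xe3 r2=0xe0 r3=0xfd  N=1 Z=0
after  7: r0=0xf9 r1=0xe3 r2=0xf9 r3=0xfd  N=1 Z=0
after  8: r0=0xf9 r1=0x04 r2=0xf9 r3=0xfd  N=0 Z=0
after  9: r0=0xf9 r1=0x04 r2=0xf9 r3=0xfd  N=1 Z=0
-- IRQ taken; context saved, return-PC = 10 --

FLAGS = (N=1, Z=0)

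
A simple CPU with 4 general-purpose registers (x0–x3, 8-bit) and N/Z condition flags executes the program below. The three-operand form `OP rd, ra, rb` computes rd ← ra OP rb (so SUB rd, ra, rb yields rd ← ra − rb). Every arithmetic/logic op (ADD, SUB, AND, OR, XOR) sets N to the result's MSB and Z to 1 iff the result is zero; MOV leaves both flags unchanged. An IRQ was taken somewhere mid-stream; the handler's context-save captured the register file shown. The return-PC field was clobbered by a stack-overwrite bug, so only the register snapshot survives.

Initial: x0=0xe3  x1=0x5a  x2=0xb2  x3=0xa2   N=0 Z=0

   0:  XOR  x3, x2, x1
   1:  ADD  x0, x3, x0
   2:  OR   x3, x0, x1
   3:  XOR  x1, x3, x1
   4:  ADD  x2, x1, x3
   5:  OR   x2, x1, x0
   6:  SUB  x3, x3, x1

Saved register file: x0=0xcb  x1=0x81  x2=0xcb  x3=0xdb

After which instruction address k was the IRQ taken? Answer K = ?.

K = 5

after  0: x0=0xe3 x1=0x5a x2=0xb2 x3=0xe8  N=1 Z=0
after  1: x0=0xcb x1=0x5a x2=0xb2 x3=0xe8  N=1 Z=0
after  2: x0=0xcb x1=0x5a x2=0xb2 x3=0xdb  N=1 Z=0
after  3: x0=0xcb x1=0x81 x2=0xb2 x3=0xdb  N=1 Z=0
after  4: x0=0xcb x1=0x81 x2=0x5c x3=0xdb  N=0 Z=0
after  5: x0=0xcb x1=0x81 x2=0xcb x3=0xdb  N=1 Z=0
-- IRQ taken; context saved, return-PC = 6 --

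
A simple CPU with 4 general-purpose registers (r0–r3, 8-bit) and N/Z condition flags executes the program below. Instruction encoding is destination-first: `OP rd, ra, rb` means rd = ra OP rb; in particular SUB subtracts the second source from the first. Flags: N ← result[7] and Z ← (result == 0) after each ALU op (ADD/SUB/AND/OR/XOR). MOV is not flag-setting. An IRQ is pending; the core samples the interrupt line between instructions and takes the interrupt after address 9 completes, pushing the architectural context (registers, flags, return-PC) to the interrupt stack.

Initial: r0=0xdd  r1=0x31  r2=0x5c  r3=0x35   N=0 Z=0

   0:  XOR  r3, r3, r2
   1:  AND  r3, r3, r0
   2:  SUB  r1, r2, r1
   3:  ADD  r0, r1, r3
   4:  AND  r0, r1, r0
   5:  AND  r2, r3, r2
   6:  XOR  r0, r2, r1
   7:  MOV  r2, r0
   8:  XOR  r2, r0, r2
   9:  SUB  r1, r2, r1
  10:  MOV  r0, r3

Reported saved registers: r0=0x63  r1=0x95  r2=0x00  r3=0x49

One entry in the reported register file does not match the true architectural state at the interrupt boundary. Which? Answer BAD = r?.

BAD = r1

after  0: r0=0xdd r1=0x31 r2=0x5c r3=0x69  N=0 Z=0
after  1: r0=0xdd r1=0x31 r2=0x5c r3=0x49  N=0 Z=0
after  2: r0=0xdd r1=0x2b r2=0x5c r3=0x49  N=0 Z=0
after  3: r0=0x74 r1=0x2b r2=0x5c r3=0x49  N=0 Z=0
after  4: r0=0x20 r1=0x2b r2=0x5c r3=0x49  N=0 Z=0
after  5: r0=0x20 r1=0x2b r2=0x48 r3=0x49  N=0 Z=0
after  6: r0=0x63 r1=0x2b r2=0x48 r3=0x49  N=0 Z=0
after  7: r0=0x63 r1=0x2b r2=0x63 r3=0x49  N=0 Z=0
after  8: r0=0x63 r1=0x2b r2=0x00 r3=0x49  N=0 Z=1
after  9: r0=0x63 r1=0xd5 r2=0x00 r3=0x49  N=1 Z=0
-- IRQ taken; context saved, return-PC = 10 --
mismatch: r1: reported 0x95 vs actual 0xd5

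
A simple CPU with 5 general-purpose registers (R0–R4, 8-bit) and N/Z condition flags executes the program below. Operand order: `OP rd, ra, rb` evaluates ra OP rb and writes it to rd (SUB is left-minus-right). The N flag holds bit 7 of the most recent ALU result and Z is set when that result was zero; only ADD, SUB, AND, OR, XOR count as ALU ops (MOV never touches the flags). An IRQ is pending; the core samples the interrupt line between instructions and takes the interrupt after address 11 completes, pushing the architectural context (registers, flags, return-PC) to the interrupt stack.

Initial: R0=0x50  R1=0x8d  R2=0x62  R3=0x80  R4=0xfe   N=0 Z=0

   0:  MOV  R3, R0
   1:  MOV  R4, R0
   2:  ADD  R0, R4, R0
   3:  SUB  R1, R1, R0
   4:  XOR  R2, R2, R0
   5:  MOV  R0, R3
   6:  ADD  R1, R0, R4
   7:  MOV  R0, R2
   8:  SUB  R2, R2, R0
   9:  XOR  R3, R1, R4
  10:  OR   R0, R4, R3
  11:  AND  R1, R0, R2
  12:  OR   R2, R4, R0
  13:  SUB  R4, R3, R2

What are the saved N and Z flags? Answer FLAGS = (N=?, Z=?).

after  0: R0=0x50 R1=0x8d R2=0x62 R3=0x50 R4=0xfe  N=0 Z=0
after  1: R0=0x50 R1=0x8d R2=0x62 R3=0x50 R4=0x50  N=0 Z=0
after  2: R0=0xa0 R1=0x8d R2=0x62 R3=0x50 R4=0x50  N=1 Z=0
after  3: R0=0xa0 R1=0xed R2=0x62 R3=0x50 R4=0x50  N=1 Z=0
after  4: R0=0xa0 R1=0xed R2=0xc2 R3=0x50 R4=0x50  N=1 Z=0
after  5: R0=0x50 R1=0xed R2=0xc2 R3=0x50 R4=0x50  N=1 Z=0
after  6: R0=0x50 R1=0xa0 R2=0xc2 R3=0x50 R4=0x50  N=1 Z=0
after  7: R0=0xc2 R1=0xa0 R2=0xc2 R3=0x50 R4=0x50  N=1 Z=0
after  8: R0=0xc2 R1=0xa0 R2=0x00 R3=0x50 R4=0x50  N=0 Z=1
after  9: R0=0xc2 R1=0xa0 R2=0x00 R3=0xf0 R4=0x50  N=1 Z=0
after 10: R0=0xf0 R1=0xa0 R2=0x00 R3=0xf0 R4=0x50  N=1 Z=0
after 11: R0=0xf0 R1=0x00 R2=0x00 R3=0xf0 R4=0x50  N=0 Z=1
-- IRQ taken; context saved, return-PC = 12 --

FLAGS = (N=0, Z=1)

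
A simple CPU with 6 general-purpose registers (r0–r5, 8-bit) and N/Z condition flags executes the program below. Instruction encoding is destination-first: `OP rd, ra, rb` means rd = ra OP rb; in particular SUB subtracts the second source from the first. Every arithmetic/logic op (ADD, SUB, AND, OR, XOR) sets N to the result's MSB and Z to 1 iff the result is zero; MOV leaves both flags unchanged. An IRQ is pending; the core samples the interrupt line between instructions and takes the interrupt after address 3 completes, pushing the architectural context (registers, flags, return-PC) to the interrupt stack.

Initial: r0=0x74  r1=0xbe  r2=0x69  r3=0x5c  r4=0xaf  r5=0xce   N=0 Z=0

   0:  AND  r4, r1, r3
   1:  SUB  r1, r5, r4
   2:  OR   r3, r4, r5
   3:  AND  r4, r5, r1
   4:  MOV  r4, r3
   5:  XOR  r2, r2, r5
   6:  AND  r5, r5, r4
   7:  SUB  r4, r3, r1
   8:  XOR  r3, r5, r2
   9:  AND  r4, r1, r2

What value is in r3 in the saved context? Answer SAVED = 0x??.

after  0: r0=0x74 r1=0xbe r2=0x69 r3=0x5c r4=0x1c r5=0xce  N=0 Z=0
after  1: r0=0x74 r1=0xb2 r2=0x69 r3=0x5c r4=0x1c r5=0xce  N=1 Z=0
after  2: r0=0x74 r1=0xb2 r2=0x69 r3=0xde r4=0x1c r5=0xce  N=1 Z=0
after  3: r0=0x74 r1=0xb2 r2=0x69 r3=0xde r4=0x82 r5=0xce  N=1 Z=0
-- IRQ taken; context saved, return-PC = 4 --

SAVED = 0xde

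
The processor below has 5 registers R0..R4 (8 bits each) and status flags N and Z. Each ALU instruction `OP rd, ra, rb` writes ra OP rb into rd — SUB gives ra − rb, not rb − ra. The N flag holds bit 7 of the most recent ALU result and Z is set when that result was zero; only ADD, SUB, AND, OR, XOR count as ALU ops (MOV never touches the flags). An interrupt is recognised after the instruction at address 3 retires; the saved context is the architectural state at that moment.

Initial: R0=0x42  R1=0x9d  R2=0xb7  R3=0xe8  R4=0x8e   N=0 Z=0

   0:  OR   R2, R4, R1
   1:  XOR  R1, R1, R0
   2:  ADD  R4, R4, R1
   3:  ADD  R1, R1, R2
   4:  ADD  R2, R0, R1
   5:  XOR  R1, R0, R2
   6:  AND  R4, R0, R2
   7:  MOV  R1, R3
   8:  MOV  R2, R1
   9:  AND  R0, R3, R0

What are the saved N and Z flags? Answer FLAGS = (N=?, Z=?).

after  0: R0=0x42 R1=0x9d R2=0x9f R3=0xe8 R4=0x8e  N=1 Z=0
after  1: R0=0x42 R1=0xdf R2=0x9f R3=0xe8 R4=0x8e  N=1 Z=0
after  2: R0=0x42 R1=0xdf R2=0x9f R3=0xe8 R4=0x6d  N=0 Z=0
after  3: R0=0x42 R1=0x7e R2=0x9f R3=0xe8 R4=0x6d  N=0 Z=0
-- IRQ taken; context saved, return-PC = 4 --

FLAGS = (N=0, Z=0)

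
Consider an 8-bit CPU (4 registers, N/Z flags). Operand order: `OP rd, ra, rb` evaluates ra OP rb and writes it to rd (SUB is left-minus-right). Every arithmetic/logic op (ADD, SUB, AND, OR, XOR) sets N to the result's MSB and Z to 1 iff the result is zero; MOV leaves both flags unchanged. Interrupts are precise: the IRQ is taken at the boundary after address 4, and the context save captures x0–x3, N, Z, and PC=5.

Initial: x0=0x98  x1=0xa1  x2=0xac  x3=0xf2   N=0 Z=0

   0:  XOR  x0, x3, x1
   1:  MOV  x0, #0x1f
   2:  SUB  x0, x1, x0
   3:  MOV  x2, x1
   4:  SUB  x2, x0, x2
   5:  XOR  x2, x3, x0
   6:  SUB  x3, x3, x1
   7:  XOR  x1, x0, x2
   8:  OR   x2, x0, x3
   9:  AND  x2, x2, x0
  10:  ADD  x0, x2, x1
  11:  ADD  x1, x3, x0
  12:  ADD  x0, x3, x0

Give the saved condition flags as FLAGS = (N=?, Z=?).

after  0: x0=0x53 x1=0xa1 x2=0xac x3=0xf2  N=0 Z=0
after  1: x0=0x1f x1=0xa1 x2=0xac x3=0xf2  N=0 Z=0
after  2: x0=0x82 x1=0xa1 x2=0xac x3=0xf2  N=1 Z=0
after  3: x0=0x82 x1=0xa1 x2=0xa1 x3=0xf2  N=1 Z=0
after  4: x0=0x82 x1=0xa1 x2=0xe1 x3=0xf2  N=1 Z=0
-- IRQ taken; context saved, return-PC = 5 --

FLAGS = (N=1, Z=0)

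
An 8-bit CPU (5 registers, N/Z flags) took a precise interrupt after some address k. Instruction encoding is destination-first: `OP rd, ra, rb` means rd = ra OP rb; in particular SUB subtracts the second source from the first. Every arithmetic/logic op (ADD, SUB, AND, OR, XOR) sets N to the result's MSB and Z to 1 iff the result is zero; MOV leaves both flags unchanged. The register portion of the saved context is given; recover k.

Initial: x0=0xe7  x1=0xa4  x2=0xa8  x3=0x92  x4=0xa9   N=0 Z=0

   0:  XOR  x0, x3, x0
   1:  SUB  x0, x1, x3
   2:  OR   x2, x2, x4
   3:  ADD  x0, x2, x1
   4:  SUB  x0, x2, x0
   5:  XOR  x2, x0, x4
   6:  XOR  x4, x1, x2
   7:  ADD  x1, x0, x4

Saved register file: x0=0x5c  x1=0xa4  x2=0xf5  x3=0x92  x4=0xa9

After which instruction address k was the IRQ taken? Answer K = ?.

K = 5

after  0: x0=0x75 x1=0xa4 x2=0xa8 x3=0x92 x4=0xa9  N=0 Z=0
after  1: x0=0x12 x1=0xa4 x2=0xa8 x3=0x92 x4=0xa9  N=0 Z=0
after  2: x0=0x12 x1=0xa4 x2=0xa9 x3=0x92 x4=0xa9  N=1 Z=0
after  3: x0=0x4d x1=0xa4 x2=0xa9 x3=0x92 x4=0xa9  N=0 Z=0
after  4: x0=0x5c x1=0xa4 x2=0xa9 x3=0x92 x4=0xa9  N=0 Z=0
after  5: x0=0x5c x1=0xa4 x2=0xf5 x3=0x92 x4=0xa9  N=1 Z=0
-- IRQ taken; context saved, return-PC = 6 --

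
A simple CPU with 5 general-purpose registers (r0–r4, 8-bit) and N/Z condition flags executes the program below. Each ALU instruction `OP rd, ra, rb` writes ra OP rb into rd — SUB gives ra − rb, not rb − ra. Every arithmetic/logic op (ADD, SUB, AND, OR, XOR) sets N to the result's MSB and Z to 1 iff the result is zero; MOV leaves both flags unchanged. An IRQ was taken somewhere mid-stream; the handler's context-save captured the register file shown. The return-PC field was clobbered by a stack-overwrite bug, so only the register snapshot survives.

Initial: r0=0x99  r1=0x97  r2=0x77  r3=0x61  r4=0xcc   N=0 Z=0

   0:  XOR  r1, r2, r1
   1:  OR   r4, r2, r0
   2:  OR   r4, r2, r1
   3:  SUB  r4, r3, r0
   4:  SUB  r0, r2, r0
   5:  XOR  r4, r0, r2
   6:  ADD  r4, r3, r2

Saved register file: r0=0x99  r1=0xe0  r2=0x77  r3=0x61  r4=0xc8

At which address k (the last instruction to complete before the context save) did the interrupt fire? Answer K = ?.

K = 3

after  0: r0=0x99 r1=0xe0 r2=0x77 r3=0x61 r4=0xcc  N=1 Z=0
after  1: r0=0x99 r1=0xe0 r2=0x77 r3=0x61 r4=0xff  N=1 Z=0
after  2: r0=0x99 r1=0xe0 r2=0x77 r3=0x61 r4=0xf7  N=1 Z=0
after  3: r0=0x99 r1=0xe0 r2=0x77 r3=0x61 r4=0xc8  N=1 Z=0
-- IRQ taken; context saved, return-PC = 4 --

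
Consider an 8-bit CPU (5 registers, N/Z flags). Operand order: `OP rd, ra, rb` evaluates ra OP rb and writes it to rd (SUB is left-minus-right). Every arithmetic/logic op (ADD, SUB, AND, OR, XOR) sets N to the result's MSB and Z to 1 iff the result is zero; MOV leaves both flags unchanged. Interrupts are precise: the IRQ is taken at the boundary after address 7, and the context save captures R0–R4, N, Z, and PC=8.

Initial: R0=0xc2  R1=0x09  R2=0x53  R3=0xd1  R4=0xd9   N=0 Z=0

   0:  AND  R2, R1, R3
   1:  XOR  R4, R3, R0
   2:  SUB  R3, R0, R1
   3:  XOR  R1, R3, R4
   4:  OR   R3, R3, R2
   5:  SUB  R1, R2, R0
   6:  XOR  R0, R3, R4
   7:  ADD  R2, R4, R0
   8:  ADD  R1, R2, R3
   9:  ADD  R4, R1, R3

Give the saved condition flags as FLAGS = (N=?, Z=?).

after  0: R0=0xc2 R1=0x09 R2=0x01 R3=0xd1 R4=0xd9  N=0 Z=0
after  1: R0=0xc2 R1=0x09 R2=0x01 R3=0xd1 R4=0x13  N=0 Z=0
after  2: R0=0xc2 R1=0x09 R2=0x01 R3=0xb9 R4=0x13  N=1 Z=0
after  3: R0=0xc2 R1=0xaa R2=0x01 R3=0xb9 R4=0x13  N=1 Z=0
after  4: R0=0xc2 R1=0xaa R2=0x01 R3=0xb9 R4=0x13  N=1 Z=0
after  5: R0=0xc2 R1=0x3f R2=0x01 R3=0xb9 R4=0x13  N=0 Z=0
after  6: R0=0xaa R1=0x3f R2=0x01 R3=0xb9 R4=0x13  N=1 Z=0
after  7: R0=0xaa R1=0x3f R2=0xbd R3=0xb9 R4=0x13  N=1 Z=0
-- IRQ taken; context saved, return-PC = 8 --

FLAGS = (N=1, Z=0)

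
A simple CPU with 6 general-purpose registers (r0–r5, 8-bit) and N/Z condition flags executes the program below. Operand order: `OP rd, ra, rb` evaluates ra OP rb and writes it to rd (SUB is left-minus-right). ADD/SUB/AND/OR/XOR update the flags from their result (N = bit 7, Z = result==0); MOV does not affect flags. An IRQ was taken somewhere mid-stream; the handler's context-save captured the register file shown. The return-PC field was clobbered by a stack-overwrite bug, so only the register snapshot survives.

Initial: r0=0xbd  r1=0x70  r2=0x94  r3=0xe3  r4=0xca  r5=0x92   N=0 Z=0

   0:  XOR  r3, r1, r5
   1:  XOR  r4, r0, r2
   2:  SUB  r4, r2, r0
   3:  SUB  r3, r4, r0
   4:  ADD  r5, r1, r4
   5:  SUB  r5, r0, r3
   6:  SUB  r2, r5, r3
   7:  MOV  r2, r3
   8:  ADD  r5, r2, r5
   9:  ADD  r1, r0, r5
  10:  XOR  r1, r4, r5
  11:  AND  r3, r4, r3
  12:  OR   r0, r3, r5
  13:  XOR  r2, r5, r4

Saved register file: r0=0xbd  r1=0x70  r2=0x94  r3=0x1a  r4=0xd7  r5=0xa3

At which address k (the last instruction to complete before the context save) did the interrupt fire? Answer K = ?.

after  0: r0=0xbd r1=0x70 r2=0x94 r3=0xe2 r4=0xca r5=0x92  N=1 Z=0
after  1: r0=0xbd r1=0x70 r2=0x94 r3=0xe2 r4=0x29 r5=0x92  N=0 Z=0
after  2: r0=0xbd r1=0x70 r2=0x94 r3=0xe2 r4=0xd7 r5=0x92  N=1 Z=0
after  3: r0=0xbd r1=0x70 r2=0x94 r3=0x1a r4=0xd7 r5=0x92  N=0 Z=0
after  4: r0=0xbd r1=0x70 r2=0x94 r3=0x1a r4=0xd7 r5=0x47  N=0 Z=0
after  5: r0=0xbd r1=0x70 r2=0x94 r3=0x1a r4=0xd7 r5=0xa3  N=1 Z=0
-- IRQ taken; context saved, return-PC = 6 --

K = 5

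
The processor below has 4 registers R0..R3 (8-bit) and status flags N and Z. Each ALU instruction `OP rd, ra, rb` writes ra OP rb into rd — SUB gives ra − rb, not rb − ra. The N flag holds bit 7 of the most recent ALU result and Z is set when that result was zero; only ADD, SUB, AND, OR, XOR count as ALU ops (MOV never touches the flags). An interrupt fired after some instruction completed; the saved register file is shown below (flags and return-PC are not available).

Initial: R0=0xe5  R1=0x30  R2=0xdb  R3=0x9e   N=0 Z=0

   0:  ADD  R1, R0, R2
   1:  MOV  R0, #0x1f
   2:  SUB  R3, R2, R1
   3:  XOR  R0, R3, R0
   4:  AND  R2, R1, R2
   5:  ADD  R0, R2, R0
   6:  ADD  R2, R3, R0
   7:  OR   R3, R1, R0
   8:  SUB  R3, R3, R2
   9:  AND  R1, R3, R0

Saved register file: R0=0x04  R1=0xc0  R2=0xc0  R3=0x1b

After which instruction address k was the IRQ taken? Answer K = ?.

K = 4

after  0: R0=0xe5 R1=0xc0 R2=0xdb R3=0x9e  N=1 Z=0
after  1: R0=0x1f R1=0xc0 R2=0xdb R3=0x9e  N=1 Z=0
after  2: R0=0x1f R1=0xc0 R2=0xdb R3=0x1b  N=0 Z=0
after  3: R0=0x04 R1=0xc0 R2=0xdb R3=0x1b  N=0 Z=0
after  4: R0=0x04 R1=0xc0 R2=0xc0 R3=0x1b  N=1 Z=0
-- IRQ taken; context saved, return-PC = 5 --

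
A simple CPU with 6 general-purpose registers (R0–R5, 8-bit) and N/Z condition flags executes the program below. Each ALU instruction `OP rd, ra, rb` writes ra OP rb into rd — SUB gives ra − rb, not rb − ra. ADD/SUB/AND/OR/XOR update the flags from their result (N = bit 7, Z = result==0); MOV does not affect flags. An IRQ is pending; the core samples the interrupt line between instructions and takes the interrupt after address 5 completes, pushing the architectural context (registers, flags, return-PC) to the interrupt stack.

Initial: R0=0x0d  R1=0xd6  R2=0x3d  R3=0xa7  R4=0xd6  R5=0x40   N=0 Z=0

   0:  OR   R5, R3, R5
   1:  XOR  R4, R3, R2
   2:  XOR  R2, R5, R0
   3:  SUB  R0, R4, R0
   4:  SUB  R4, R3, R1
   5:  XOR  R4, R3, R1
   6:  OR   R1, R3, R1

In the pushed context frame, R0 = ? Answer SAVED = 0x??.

after  0: R0=0x0d R1=0xd6 R2=0x3d R3=0xa7 R4=0xd6 R5=0xe7  N=1 Z=0
after  1: R0=0x0d R1=0xd6 R2=0x3d R3=0xa7 R4=0x9a R5=0xe7  N=1 Z=0
after  2: R0=0x0d R1=0xd6 R2=0xea R3=0xa7 R4=0x9a R5=0xe7  N=1 Z=0
after  3: R0=0x8d R1=0xd6 R2=0xea R3=0xa7 R4=0x9a R5=0xe7  N=1 Z=0
after  4: R0=0x8d R1=0xd6 R2=0xea R3=0xa7 R4=0xd1 R5=0xe7  N=1 Z=0
after  5: R0=0x8d R1=0xd6 R2=0xea R3=0xa7 R4=0x71 R5=0xe7  N=0 Z=0
-- IRQ taken; context saved, return-PC = 6 --

SAVED = 0x8d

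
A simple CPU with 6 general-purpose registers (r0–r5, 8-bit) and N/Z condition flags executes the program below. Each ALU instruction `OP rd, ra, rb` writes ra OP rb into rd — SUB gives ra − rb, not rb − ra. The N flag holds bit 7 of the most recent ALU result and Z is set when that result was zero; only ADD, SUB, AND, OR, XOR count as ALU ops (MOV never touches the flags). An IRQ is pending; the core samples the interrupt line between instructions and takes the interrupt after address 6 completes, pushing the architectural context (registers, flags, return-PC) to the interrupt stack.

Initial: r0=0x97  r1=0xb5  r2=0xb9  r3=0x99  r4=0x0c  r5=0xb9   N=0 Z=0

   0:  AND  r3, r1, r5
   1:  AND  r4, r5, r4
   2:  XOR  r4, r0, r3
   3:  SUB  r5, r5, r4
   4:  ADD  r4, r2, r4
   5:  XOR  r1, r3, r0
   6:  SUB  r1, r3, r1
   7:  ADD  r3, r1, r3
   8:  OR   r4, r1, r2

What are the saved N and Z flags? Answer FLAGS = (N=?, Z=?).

after  0: r0=0x97 r1=0xb5 r2=0xb9 r3=0xb1 r4=0x0c r5=0xb9  N=1 Z=0
after  1: r0=0x97 r1=0xb5 r2=0xb9 r3=0xb1 r4=0x08 r5=0xb9  N=0 Z=0
after  2: r0=0x97 r1=0xb5 r2=0xb9 r3=0xb1 r4=0x26 r5=0xb9  N=0 Z=0
after  3: r0=0x97 r1=0xb5 r2=0xb9 r3=0xb1 r4=0x26 r5=0x93  N=1 Z=0
after  4: r0=0x97 r1=0xb5 r2=0xb9 r3=0xb1 r4=0xdf r5=0x93  N=1 Z=0
after  5: r0=0x97 r1=0x26 r2=0xb9 r3=0xb1 r4=0xdf r5=0x93  N=0 Z=0
after  6: r0=0x97 r1=0x8b r2=0xb9 r3=0xb1 r4=0xdf r5=0x93  N=1 Z=0
-- IRQ taken; context saved, return-PC = 7 --

FLAGS = (N=1, Z=0)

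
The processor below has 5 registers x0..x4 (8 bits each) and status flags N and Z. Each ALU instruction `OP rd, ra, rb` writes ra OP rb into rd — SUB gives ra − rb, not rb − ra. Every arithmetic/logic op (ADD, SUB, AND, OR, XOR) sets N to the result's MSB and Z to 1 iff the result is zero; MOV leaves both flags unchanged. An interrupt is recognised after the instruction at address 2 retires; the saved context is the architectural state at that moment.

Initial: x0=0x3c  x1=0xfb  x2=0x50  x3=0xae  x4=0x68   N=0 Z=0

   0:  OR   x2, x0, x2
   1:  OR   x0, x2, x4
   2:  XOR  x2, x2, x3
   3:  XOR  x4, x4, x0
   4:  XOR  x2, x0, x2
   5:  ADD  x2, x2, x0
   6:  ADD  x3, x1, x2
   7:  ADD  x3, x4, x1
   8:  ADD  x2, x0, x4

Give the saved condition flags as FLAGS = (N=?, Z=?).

after  0: x0=0x3c x1=0xfb x2=0x7c x3=0xae x4=0x68  N=0 Z=0
after  1: x0=0x7c x1=0xfb x2=0x7c x3=0xae x4=0x68  N=0 Z=0
after  2: x0=0x7c x1=0xfb x2=0xd2 x3=0xae x4=0x68  N=1 Z=0
-- IRQ taken; context saved, return-PC = 3 --

FLAGS = (N=1, Z=0)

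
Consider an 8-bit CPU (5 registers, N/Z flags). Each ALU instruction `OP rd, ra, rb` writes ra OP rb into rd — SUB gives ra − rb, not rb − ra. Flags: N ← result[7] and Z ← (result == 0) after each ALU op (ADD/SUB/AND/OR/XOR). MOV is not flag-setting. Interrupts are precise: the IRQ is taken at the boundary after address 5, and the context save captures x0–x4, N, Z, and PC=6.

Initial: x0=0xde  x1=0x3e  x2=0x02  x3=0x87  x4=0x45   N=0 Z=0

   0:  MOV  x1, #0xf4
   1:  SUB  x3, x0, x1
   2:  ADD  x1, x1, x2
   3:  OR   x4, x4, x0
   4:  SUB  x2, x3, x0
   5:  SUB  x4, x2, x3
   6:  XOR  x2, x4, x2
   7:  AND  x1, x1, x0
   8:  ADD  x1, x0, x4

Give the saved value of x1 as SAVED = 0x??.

after  0: x0=0xde x1=0xf4 x2=0x02 x3=0x87 x4=0x45  N=0 Z=0
after  1: x0=0xde x1=0xf4 x2=0x02 x3=0xea x4=0x45  N=1 Z=0
after  2: x0=0xde x1=0xf6 x2=0x02 x3=0xea x4=0x45  N=1 Z=0
after  3: x0=0xde x1=0xf6 x2=0x02 x3=0xea x4=0xdf  N=1 Z=0
after  4: x0=0xde x1=0xf6 x2=0x0c x3=0xea x4=0xdf  N=0 Z=0
after  5: x0=0xde x1=0xf6 x2=0x0c x3=0xea x4=0x22  N=0 Z=0
-- IRQ taken; context saved, return-PC = 6 --

SAVED = 0xf6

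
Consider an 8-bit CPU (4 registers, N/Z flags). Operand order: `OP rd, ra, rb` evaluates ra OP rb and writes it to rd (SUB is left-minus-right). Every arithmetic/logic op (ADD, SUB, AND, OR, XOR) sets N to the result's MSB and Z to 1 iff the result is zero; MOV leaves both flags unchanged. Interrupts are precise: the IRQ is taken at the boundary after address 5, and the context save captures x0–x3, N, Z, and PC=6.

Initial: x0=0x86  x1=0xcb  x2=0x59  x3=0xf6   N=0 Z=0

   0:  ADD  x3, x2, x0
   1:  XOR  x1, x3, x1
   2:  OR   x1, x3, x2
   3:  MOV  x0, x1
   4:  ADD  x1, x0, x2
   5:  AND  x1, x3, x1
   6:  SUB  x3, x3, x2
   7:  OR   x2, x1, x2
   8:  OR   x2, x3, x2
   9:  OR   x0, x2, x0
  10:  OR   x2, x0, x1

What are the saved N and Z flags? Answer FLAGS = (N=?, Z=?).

FLAGS = (N=0, Z=0)

after  0: x0=0x86 x1=0xcb x2=0x59 x3=0xdf  N=1 Z=0
after  1: x0=0x86 x1=0x14 x2=0x59 x3=0xdf  N=0 Z=0
after  2: x0=0x86 x1=0xdf x2=0x59 x3=0xdf  N=1 Z=0
after  3: x0=0xdf x1=0xdf x2=0x59 x3=0xdf  N=1 Z=0
after  4: x0=0xdf x1=0x38 x2=0x59 x3=0xdf  N=0 Z=0
after  5: x0=0xdf x1=0x18 x2=0x59 x3=0xdf  N=0 Z=0
-- IRQ taken; context saved, return-PC = 6 --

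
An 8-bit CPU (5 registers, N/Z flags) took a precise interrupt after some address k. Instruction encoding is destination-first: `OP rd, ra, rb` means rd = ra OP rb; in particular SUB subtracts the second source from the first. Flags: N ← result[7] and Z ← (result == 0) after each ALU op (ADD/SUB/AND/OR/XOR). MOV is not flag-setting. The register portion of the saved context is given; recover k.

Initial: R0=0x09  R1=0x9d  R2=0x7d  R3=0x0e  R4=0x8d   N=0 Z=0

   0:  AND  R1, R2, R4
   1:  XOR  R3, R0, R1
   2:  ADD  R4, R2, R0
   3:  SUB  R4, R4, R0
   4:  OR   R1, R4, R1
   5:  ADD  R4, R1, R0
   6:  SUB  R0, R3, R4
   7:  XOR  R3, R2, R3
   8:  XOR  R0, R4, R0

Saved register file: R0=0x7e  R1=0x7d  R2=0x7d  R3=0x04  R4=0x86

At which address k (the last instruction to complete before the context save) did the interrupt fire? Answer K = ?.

K = 6

after  0: R0=0x09 R1=0x0d R2=0x7d R3=0x0e R4=0x8d  N=0 Z=0
after  1: R0=0x09 R1=0x0d R2=0x7d R3=0x04 R4=0x8d  N=0 Z=0
after  2: R0=0x09 R1=0x0d R2=0x7d R3=0x04 R4=0x86  N=1 Z=0
after  3: R0=0x09 R1=0x0d R2=0x7d R3=0x04 R4=0x7d  N=0 Z=0
after  4: R0=0x09 R1=0x7d R2=0x7d R3=0x04 R4=0x7d  N=0 Z=0
after  5: R0=0x09 R1=0x7d R2=0x7d R3=0x04 R4=0x86  N=1 Z=0
after  6: R0=0x7e R1=0x7d R2=0x7d R3=0x04 R4=0x86  N=0 Z=0
-- IRQ taken; context saved, return-PC = 7 --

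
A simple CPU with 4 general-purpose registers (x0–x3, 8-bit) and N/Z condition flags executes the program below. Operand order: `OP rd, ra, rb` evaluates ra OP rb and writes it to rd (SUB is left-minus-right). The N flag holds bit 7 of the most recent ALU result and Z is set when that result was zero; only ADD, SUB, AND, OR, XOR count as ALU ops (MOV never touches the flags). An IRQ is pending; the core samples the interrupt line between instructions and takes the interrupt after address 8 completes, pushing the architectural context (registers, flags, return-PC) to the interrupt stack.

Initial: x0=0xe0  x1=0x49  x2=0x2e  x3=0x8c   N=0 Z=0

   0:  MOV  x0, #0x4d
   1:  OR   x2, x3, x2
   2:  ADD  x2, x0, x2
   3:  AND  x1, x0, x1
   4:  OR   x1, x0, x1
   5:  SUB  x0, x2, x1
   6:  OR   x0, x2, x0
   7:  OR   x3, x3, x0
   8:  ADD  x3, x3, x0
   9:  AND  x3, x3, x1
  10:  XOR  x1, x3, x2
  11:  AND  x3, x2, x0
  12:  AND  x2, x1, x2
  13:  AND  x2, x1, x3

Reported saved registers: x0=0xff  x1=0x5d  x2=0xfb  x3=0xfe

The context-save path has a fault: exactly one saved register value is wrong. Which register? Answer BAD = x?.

BAD = x1

after  0: x0=0x4d x1=0x49 x2=0x2e x3=0x8c  N=0 Z=0
after  1: x0=0x4d x1=0x49 x2=0xae x3=0x8c  N=1 Z=0
after  2: x0=0x4d x1=0x49 x2=0xfb x3=0x8c  N=1 Z=0
after  3: x0=0x4d x1=0x49 x2=0xfb x3=0x8c  N=0 Z=0
after  4: x0=0x4d x1=0x4d x2=0xfb x3=0x8c  N=0 Z=0
after  5: x0=0xae x1=0x4d x2=0xfb x3=0x8c  N=1 Z=0
after  6: x0=0xff x1=0x4d x2=0xfb x3=0x8c  N=1 Z=0
after  7: x0=0xff x1=0x4d x2=0xfb x3=0xff  N=1 Z=0
after  8: x0=0xff x1=0x4d x2=0xfb x3=0xfe  N=1 Z=0
-- IRQ taken; context saved, return-PC = 9 --
mismatch: x1: reported 0x5d vs actual 0x4d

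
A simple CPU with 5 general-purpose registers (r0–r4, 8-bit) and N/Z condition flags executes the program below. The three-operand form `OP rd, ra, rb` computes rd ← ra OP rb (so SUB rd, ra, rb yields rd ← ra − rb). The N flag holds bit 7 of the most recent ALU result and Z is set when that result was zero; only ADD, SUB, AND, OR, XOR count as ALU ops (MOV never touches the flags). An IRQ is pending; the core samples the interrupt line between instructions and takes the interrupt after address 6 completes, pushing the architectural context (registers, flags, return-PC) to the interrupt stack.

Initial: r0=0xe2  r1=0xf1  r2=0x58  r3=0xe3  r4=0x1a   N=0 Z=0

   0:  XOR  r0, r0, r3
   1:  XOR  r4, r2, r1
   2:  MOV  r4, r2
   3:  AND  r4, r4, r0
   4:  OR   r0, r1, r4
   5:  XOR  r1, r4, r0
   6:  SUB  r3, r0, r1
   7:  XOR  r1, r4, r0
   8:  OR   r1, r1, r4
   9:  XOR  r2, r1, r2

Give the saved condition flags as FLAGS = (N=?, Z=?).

after  0: r0=0x01 r1=0xf1 r2=0x58 r3=0xe3 r4=0x1a  N=0 Z=0
after  1: r0=0x01 r1=0xf1 r2=0x58 r3=0xe3 r4=0xa9  N=1 Z=0
after  2: r0=0x01 r1=0xf1 r2=0x58 r3=0xe3 r4=0x58  N=1 Z=0
after  3: r0=0x01 r1=0xf1 r2=0x58 r3=0xe3 r4=0x00  N=0 Z=1
after  4: r0=0xf1 r1=0xf1 r2=0x58 r3=0xe3 r4=0x00  N=1 Z=0
after  5: r0=0xf1 r1=0xf1 r2=0x58 r3=0xe3 r4=0x00  N=1 Z=0
after  6: r0=0xf1 r1=0xf1 r2=0x58 r3=0x00 r4=0x00  N=0 Z=1
-- IRQ taken; context saved, return-PC = 7 --

FLAGS = (N=0, Z=1)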